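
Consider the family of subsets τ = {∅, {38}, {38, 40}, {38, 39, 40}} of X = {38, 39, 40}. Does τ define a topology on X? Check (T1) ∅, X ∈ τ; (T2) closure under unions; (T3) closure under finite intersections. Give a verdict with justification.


τ IS a topology on X.

Axiom (T1): ∅ ∈ τ? Yes; X ∈ τ? Yes.
Axiom (T2/T3): check pairwise unions and intersections of members of τ.
All pairwise intersections and unions checked — each lies in τ. Therefore τ satisfies (T1), (T2), (T3): it IS a topology on X.


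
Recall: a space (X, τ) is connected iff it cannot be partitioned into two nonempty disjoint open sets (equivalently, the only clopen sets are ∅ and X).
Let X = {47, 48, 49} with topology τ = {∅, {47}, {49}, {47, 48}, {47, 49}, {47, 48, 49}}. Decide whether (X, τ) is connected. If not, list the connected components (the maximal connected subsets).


(X, τ) is disconnected; components = [{49}, {47, 48}].

Find clopen sets (U ∈ τ with X ∖ U ∈ τ):
  U = ∅, X ∖ U = {47, 48, 49} — both open, so U is clopen.
  U = {49}, X ∖ U = {47, 48} — both open, so U is clopen.
  U = {47, 48}, X ∖ U = {49} — both open, so U is clopen.
  U = {47, 48, 49}, X ∖ U = ∅ — both open, so U is clopen.
Nontrivial clopen(s) exist: e.g. {49}. So (X, τ) is disconnected.
Compute connected components by grouping points that agree on all clopens:
  component: {49}
  component: {47, 48}


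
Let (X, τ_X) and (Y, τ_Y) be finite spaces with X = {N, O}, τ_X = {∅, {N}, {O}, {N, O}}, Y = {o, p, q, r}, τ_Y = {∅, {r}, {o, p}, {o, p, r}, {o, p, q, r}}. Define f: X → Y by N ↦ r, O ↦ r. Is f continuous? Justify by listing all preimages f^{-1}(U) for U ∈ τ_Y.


f IS continuous.

Compute f^{-1}(U) for each U ∈ τ_Y:
  U = ∅: f^{-1}(U) = ∅ ∈ τ_X ✓.
  U = {r}: f^{-1}(U) = {N, O} ∈ τ_X ✓.
  U = {o, p}: f^{-1}(U) = ∅ ∈ τ_X ✓.
  U = {o, p, r}: f^{-1}(U) = {N, O} ∈ τ_X ✓.
  U = {o, p, q, r}: f^{-1}(U) = {N, O} ∈ τ_X ✓.
Every preimage lies in τ_X, so f IS continuous.


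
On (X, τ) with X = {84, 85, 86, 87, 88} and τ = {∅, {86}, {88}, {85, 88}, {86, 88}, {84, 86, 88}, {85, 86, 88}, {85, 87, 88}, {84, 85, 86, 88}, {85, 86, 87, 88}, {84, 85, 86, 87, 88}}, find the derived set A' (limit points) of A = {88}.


A' = {84, 85, 87}

For each x ∈ X, list the open sets U ∈ τ with x ∈ U, then check whether U ∩ (A ∖ {x}) ≠ ∅ for every such U.
  x = 84: opens ∋ x are {84, 86, 88}, {84, 85, 86, 88}, {84, 85, 86, 87, 88}; each meets A ∖ {84}, so x IS a limit point.
  x = 85: opens ∋ x are {85, 88}, {85, 86, 88}, {85, 87, 88}, {84, 85, 86, 88}, {85, 86, 87, 88}, {84, 85, 86, 87, 88}; each meets A ∖ {85}, so x IS a limit point.
  x = 86: open {86} ∋ x has {86} ∩ (A ∖ {86}) = ∅, so x is NOT a limit point.
  x = 87: opens ∋ x are {85, 87, 88}, {85, 86, 87, 88}, {84, 85, 86, 87, 88}; each meets A ∖ {87}, so x IS a limit point.
  x = 88: open {88} ∋ x has {88} ∩ (A ∖ {88}) = ∅, so x is NOT a limit point.
Collecting: A' = {84, 85, 87}.


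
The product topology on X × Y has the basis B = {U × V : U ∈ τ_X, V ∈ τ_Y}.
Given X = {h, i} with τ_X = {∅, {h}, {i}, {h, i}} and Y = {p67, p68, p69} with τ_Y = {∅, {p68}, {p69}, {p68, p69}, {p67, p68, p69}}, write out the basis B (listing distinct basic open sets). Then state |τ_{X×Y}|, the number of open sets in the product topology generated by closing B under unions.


Basis B = {∅ × ∅, {h} × {p68}, {h} × {p69}, {i} × {p68}, {i} × {p69}, {h} × {p68, p69}, {h, i} × {p68}, {h, i} × {p69}, {i} × {p68, p69}, {h} × {p67, p68, p69}, {i} × {p67, p68, p69}, {h, i} × {p68, p69}, {h, i} × {p67, p68, p69}}; |τ_{X×Y}| = 25.

Enumerate products U × V with U ∈ τ_X, V ∈ τ_Y (deduplicated):
  ∅ × ∅ = {} (∅)
  {h} × {p68} = {(h,p68)}
  {h} × {p69} = {(h,p69)}
  {i} × {p68} = {(i,p68)}
  {i} × {p69} = {(i,p69)}
  {h} × {p68, p69} = {(h,p68), (h,p69)}
  {h, i} × {p68} = {(h,p68), (i,p68)}
  {h, i} × {p69} = {(h,p69), (i,p69)}
  {i} × {p68, p69} = {(i,p68), (i,p69)}
  {h} × {p67, p68, p69} = {(h,p67), (h,p68), (h,p69)}
  {i} × {p67, p68, p69} = {(i,p67), (i,p68), (i,p69)}
  {h, i} × {p68, p69} = {(h,p68), (h,p69), (i,p68), (i,p69)}
  {h, i} × {p67, p68, p69} = {(h,p67), (h,p68), (h,p69), (i,p67), (i,p68), (i,p69)}
These 13 distinct sets form the basis B.
Close under arbitrary unions to get τ_{X×Y}; counting gives |τ_{X×Y}| = 25.


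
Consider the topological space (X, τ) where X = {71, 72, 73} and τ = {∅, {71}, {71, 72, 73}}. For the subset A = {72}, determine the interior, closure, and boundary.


int(A) = ∅, cl(A) = {72, 73}, ∂A = {72, 73}.

Closed sets in (X, τ) are complements of opens:
  closed(X, τ) = {∅, {72, 73}, {71, 72, 73}}.
int(A) = ⋃ {U ∈ τ : U ⊆ A}. Opens contained in A: ∅.
Taking the union of these: int(A) = ∅.
cl(A) = ⋂ {C closed : A ⊆ C}. Closed sets containing A: {72, 73}, {71, 72, 73}.
Intersecting these: cl(A) = {72, 73}.
∂A = cl(A) ∖ int(A) = {72, 73} ∖ ∅ = {72, 73}.


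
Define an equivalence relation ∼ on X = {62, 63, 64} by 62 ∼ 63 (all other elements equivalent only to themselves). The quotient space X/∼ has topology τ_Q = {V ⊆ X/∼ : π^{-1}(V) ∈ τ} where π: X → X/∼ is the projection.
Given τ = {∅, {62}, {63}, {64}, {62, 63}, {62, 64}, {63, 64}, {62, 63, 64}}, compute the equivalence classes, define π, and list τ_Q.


X/∼ = {[62=63], [64]}; |τ_Q| = 4.

Equivalence classes: [62=63], [64].
Quotient map π: X → X/∼ sends 62 ↦ [62=63], 63 ↦ [62=63], 64 ↦ [64].
For each subset V ⊆ X/∼, compute π^{-1}(V) ⊆ X and check whether π^{-1}(V) ∈ τ. V is open in τ_Q iff π^{-1}(V) ∈ τ.
  V = {}: π^{-1}(V) = ∅ ∈ τ ✓.
  V = {[62=63]}: π^{-1}(V) = {62, 63} ∈ τ ✓.
  V = {[64]}: π^{-1}(V) = {64} ∈ τ ✓.
  V = {[62=63], [64]}: π^{-1}(V) = {62, 63, 64} ∈ τ ✓.
Open sets in the quotient: τ_Q = {{}, {[62=63]}, {[64]}, {[62=63], [64]}} (4 elements).


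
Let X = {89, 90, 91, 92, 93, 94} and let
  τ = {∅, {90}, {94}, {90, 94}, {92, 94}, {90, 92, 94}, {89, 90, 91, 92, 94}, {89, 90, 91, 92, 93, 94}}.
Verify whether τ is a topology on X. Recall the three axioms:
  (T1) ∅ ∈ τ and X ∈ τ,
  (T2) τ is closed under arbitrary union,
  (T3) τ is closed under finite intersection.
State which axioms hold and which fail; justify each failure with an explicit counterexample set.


τ IS a topology on X.

Axiom (T1): ∅ ∈ τ? Yes; X ∈ τ? Yes.
Axiom (T2/T3): check pairwise unions and intersections of members of τ.
All pairwise intersections and unions checked — each lies in τ. Therefore τ satisfies (T1), (T2), (T3): it IS a topology on X.


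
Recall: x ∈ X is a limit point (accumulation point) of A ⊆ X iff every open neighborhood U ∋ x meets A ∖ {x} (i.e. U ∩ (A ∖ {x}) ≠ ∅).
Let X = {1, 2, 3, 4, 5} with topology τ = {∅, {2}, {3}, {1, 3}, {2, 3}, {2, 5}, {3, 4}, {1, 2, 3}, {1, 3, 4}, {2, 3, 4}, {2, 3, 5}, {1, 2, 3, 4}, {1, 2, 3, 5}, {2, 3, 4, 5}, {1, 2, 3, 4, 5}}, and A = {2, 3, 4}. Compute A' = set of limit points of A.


A' = {1, 4, 5}

For each x ∈ X, list the open sets U ∈ τ with x ∈ U, then check whether U ∩ (A ∖ {x}) ≠ ∅ for every such U.
  x = 1: opens ∋ x are {1, 3}, {1, 2, 3}, {1, 3, 4}, {1, 2, 3, 4}, {1, 2, 3, 5}, {1, 2, 3, 4, 5}; each meets A ∖ {1}, so x IS a limit point.
  x = 2: open {2} ∋ x has {2} ∩ (A ∖ {2}) = ∅, so x is NOT a limit point.
  x = 3: open {3} ∋ x has {3} ∩ (A ∖ {3}) = ∅, so x is NOT a limit point.
  x = 4: opens ∋ x are {3, 4}, {1, 3, 4}, {2, 3, 4}, {1, 2, 3, 4}, {2, 3, 4, 5}, {1, 2, 3, 4, 5}; each meets A ∖ {4}, so x IS a limit point.
  x = 5: opens ∋ x are {2, 5}, {2, 3, 5}, {1, 2, 3, 5}, {2, 3, 4, 5}, {1, 2, 3, 4, 5}; each meets A ∖ {5}, so x IS a limit point.
Collecting: A' = {1, 4, 5}.


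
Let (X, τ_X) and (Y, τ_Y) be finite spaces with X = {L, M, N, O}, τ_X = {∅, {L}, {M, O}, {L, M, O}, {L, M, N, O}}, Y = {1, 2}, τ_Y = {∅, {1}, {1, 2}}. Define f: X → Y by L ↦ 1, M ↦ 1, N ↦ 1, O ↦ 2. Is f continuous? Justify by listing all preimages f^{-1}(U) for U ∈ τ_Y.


f is NOT continuous.

Compute f^{-1}(U) for each U ∈ τ_Y:
  U = ∅: f^{-1}(U) = ∅ ∈ τ_X ✓.
  U = {1}: f^{-1}(U) = {L, M, N} ∉ τ_X ✗.
  U = {1, 2}: f^{-1}(U) = {L, M, N, O} ∈ τ_X ✓.
Found U = {1} with f^{-1}(U) = {L, M, N} not in τ_X. Therefore f is NOT continuous.


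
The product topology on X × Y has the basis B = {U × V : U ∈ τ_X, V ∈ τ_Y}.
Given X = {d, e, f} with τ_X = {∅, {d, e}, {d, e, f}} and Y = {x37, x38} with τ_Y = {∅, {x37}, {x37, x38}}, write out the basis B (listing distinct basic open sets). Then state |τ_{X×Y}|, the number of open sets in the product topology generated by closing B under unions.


Basis B = {∅ × ∅, {d, e} × {x37}, {d, e, f} × {x37}, {d, e} × {x37, x38}, {d, e, f} × {x37, x38}}; |τ_{X×Y}| = 6.

Enumerate products U × V with U ∈ τ_X, V ∈ τ_Y (deduplicated):
  ∅ × ∅ = {} (∅)
  {d, e} × {x37} = {(d,x37), (e,x37)}
  {d, e, f} × {x37} = {(d,x37), (e,x37), (f,x37)}
  {d, e} × {x37, x38} = {(d,x37), (d,x38), (e,x37), (e,x38)}
  {d, e, f} × {x37, x38} = {(d,x37), (d,x38), (e,x37), (e,x38), (f,x37), (f,x38)}
These 5 distinct sets form the basis B.
Close under arbitrary unions to get τ_{X×Y}; counting gives |τ_{X×Y}| = 6.


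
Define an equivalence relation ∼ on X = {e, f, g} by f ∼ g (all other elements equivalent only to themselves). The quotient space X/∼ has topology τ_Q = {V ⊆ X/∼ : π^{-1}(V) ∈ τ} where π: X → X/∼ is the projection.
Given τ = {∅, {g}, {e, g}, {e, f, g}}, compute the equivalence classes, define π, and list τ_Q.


X/∼ = {[e], [f=g]}; |τ_Q| = 2.

Equivalence classes: [e], [f=g].
Quotient map π: X → X/∼ sends e ↦ [e], f ↦ [f=g], g ↦ [f=g].
For each subset V ⊆ X/∼, compute π^{-1}(V) ⊆ X and check whether π^{-1}(V) ∈ τ. V is open in τ_Q iff π^{-1}(V) ∈ τ.
  V = {}: π^{-1}(V) = ∅ ∈ τ ✓.
  V = {[e]}: π^{-1}(V) = {e} ∉ τ ✗.
  V = {[f=g]}: π^{-1}(V) = {f, g} ∉ τ ✗.
  V = {[e], [f=g]}: π^{-1}(V) = {e, f, g} ∈ τ ✓.
Open sets in the quotient: τ_Q = {{}, {[e], [f=g]}} (2 elements).


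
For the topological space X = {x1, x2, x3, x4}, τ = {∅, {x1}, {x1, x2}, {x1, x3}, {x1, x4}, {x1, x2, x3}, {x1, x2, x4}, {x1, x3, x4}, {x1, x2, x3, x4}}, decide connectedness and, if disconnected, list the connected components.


(X, τ) is connected.

Find clopen sets (U ∈ τ with X ∖ U ∈ τ):
  U = ∅, X ∖ U = {x1, x2, x3, x4} — both open, so U is clopen.
  U = {x1, x2, x3, x4}, X ∖ U = ∅ — both open, so U is clopen.
Only trivial clopens (∅ and X) exist, so (X, τ) is connected.
Compute connected components by grouping points that agree on all clopens:
  component: {x1, x2, x3, x4}


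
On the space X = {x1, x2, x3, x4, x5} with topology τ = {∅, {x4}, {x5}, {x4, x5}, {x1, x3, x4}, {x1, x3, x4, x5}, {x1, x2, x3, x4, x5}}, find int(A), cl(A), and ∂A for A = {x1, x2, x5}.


int(A) = {x5}, cl(A) = {x1, x2, x3, x5}, ∂A = {x1, x2, x3}.

Closed sets in (X, τ) are complements of opens:
  closed(X, τ) = {∅, {x2}, {x2, x5}, {x1, x2, x3}, {x1, x2, x3, x4}, {x1, x2, x3, x5}, {x1, x2, x3, x4, x5}}.
int(A) = ⋃ {U ∈ τ : U ⊆ A}. Opens contained in A: ∅, {x5}.
Taking the union of these: int(A) = {x5}.
cl(A) = ⋂ {C closed : A ⊆ C}. Closed sets containing A: {x1, x2, x3, x5}, {x1, x2, x3, x4, x5}.
Intersecting these: cl(A) = {x1, x2, x3, x5}.
∂A = cl(A) ∖ int(A) = {x1, x2, x3, x5} ∖ {x5} = {x1, x2, x3}.


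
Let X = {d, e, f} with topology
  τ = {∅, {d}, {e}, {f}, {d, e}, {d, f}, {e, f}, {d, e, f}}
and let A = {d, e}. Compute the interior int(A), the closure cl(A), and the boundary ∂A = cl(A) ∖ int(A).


int(A) = {d, e}, cl(A) = {d, e}, ∂A = ∅.

Closed sets in (X, τ) are complements of opens:
  closed(X, τ) = {∅, {d}, {e}, {f}, {d, e}, {d, f}, {e, f}, {d, e, f}}.
int(A) = ⋃ {U ∈ τ : U ⊆ A}. Opens contained in A: ∅, {d}, {e}, {d, e}.
Taking the union of these: int(A) = {d, e}.
cl(A) = ⋂ {C closed : A ⊆ C}. Closed sets containing A: {d, e}, {d, e, f}.
Intersecting these: cl(A) = {d, e}.
∂A = cl(A) ∖ int(A) = {d, e} ∖ {d, e} = ∅.


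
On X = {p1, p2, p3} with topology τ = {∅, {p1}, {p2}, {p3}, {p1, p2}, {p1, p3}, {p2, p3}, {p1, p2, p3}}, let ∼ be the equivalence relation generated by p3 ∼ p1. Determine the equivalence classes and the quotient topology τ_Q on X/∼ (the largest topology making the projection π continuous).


X/∼ = {[p1=p3], [p2]}; |τ_Q| = 4.

Equivalence classes: [p1=p3], [p2].
Quotient map π: X → X/∼ sends p1 ↦ [p1=p3], p2 ↦ [p2], p3 ↦ [p1=p3].
For each subset V ⊆ X/∼, compute π^{-1}(V) ⊆ X and check whether π^{-1}(V) ∈ τ. V is open in τ_Q iff π^{-1}(V) ∈ τ.
  V = {}: π^{-1}(V) = ∅ ∈ τ ✓.
  V = {[p1=p3]}: π^{-1}(V) = {p1, p3} ∈ τ ✓.
  V = {[p2]}: π^{-1}(V) = {p2} ∈ τ ✓.
  V = {[p1=p3], [p2]}: π^{-1}(V) = {p1, p2, p3} ∈ τ ✓.
Open sets in the quotient: τ_Q = {{}, {[p1=p3]}, {[p2]}, {[p1=p3], [p2]}} (4 elements).


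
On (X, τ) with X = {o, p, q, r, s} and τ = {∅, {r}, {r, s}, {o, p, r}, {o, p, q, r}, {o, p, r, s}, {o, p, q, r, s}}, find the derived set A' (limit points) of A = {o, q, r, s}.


A' = {o, p, q, s}

For each x ∈ X, list the open sets U ∈ τ with x ∈ U, then check whether U ∩ (A ∖ {x}) ≠ ∅ for every such U.
  x = o: opens ∋ x are {o, p, r}, {o, p, q, r}, {o, p, r, s}, {o, p, q, r, s}; each meets A ∖ {o}, so x IS a limit point.
  x = p: opens ∋ x are {o, p, r}, {o, p, q, r}, {o, p, r, s}, {o, p, q, r, s}; each meets A ∖ {p}, so x IS a limit point.
  x = q: opens ∋ x are {o, p, q, r}, {o, p, q, r, s}; each meets A ∖ {q}, so x IS a limit point.
  x = r: open {r} ∋ x has {r} ∩ (A ∖ {r}) = ∅, so x is NOT a limit point.
  x = s: opens ∋ x are {r, s}, {o, p, r, s}, {o, p, q, r, s}; each meets A ∖ {s}, so x IS a limit point.
Collecting: A' = {o, p, q, s}.


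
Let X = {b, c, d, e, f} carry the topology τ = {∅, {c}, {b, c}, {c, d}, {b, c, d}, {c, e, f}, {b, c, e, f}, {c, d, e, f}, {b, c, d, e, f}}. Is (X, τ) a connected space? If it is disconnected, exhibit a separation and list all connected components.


(X, τ) is connected.

Find clopen sets (U ∈ τ with X ∖ U ∈ τ):
  U = ∅, X ∖ U = {b, c, d, e, f} — both open, so U is clopen.
  U = {b, c, d, e, f}, X ∖ U = ∅ — both open, so U is clopen.
Only trivial clopens (∅ and X) exist, so (X, τ) is connected.
Compute connected components by grouping points that agree on all clopens:
  component: {b, c, d, e, f}


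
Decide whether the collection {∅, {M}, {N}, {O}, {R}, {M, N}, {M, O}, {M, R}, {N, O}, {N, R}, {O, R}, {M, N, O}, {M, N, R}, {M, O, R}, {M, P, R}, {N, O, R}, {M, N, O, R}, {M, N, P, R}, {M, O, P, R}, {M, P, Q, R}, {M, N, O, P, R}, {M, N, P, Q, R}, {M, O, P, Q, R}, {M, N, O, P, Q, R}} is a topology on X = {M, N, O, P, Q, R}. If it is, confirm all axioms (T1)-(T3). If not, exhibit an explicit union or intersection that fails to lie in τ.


τ IS a topology on X.

Axiom (T1): ∅ ∈ τ? Yes; X ∈ τ? Yes.
Axiom (T2/T3): check pairwise unions and intersections of members of τ.
All pairwise intersections and unions checked — each lies in τ. Therefore τ satisfies (T1), (T2), (T3): it IS a topology on X.


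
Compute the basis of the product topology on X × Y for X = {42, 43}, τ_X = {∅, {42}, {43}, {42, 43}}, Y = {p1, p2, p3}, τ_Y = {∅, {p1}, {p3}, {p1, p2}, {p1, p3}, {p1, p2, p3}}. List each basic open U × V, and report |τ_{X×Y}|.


Basis B = {∅ × ∅, {42} × {p1}, {42} × {p3}, {43} × {p1}, {43} × {p3}, {42} × {p1, p2}, {42} × {p1, p3}, {42, 43} × {p1}, {42, 43} × {p3}, {43} × {p1, p2}, {43} × {p1, p3}, {42} × {p1, p2, p3}, {43} × {p1, p2, p3}, {42, 43} × {p1, p2}, {42, 43} × {p1, p3}, {42, 43} × {p1, p2, p3}}; |τ_{X×Y}| = 36.

Enumerate products U × V with U ∈ τ_X, V ∈ τ_Y (deduplicated):
  ∅ × ∅ = {} (∅)
  {42} × {p1} = {(42,p1)}
  {42} × {p3} = {(42,p3)}
  {43} × {p1} = {(43,p1)}
  {43} × {p3} = {(43,p3)}
  {42} × {p1, p2} = {(42,p1), (42,p2)}
  {42} × {p1, p3} = {(42,p1), (42,p3)}
  {42, 43} × {p1} = {(42,p1), (43,p1)}
  {42, 43} × {p3} = {(42,p3), (43,p3)}
  {43} × {p1, p2} = {(43,p1), (43,p2)}
  {43} × {p1, p3} = {(43,p1), (43,p3)}
  {42} × {p1, p2, p3} = {(42,p1), (42,p2), (42,p3)}
  {43} × {p1, p2, p3} = {(43,p1), (43,p2), (43,p3)}
  {42, 43} × {p1, p2} = {(42,p1), (42,p2), (43,p1), (43,p2)}
  {42, 43} × {p1, p3} = {(42,p1), (42,p3), (43,p1), (43,p3)}
  {42, 43} × {p1, p2, p3} = {(42,p1), (42,p2), (42,p3), (43,p1), (43,p2), (43,p3)}
These 16 distinct sets form the basis B.
Close under arbitrary unions to get τ_{X×Y}; counting gives |τ_{X×Y}| = 36.


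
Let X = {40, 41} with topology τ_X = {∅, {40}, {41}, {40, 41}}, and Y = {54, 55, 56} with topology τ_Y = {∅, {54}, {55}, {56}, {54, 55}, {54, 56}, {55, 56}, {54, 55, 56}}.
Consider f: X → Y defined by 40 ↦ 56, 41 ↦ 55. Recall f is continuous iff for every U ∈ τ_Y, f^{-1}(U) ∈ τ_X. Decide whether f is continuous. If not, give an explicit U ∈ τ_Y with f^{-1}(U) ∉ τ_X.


f IS continuous.

Compute f^{-1}(U) for each U ∈ τ_Y:
  U = ∅: f^{-1}(U) = ∅ ∈ τ_X ✓.
  U = {54}: f^{-1}(U) = ∅ ∈ τ_X ✓.
  U = {55}: f^{-1}(U) = {41} ∈ τ_X ✓.
  U = {56}: f^{-1}(U) = {40} ∈ τ_X ✓.
  U = {54, 55}: f^{-1}(U) = {41} ∈ τ_X ✓.
  U = {54, 56}: f^{-1}(U) = {40} ∈ τ_X ✓.
  U = {55, 56}: f^{-1}(U) = {40, 41} ∈ τ_X ✓.
  U = {54, 55, 56}: f^{-1}(U) = {40, 41} ∈ τ_X ✓.
Every preimage lies in τ_X, so f IS continuous.


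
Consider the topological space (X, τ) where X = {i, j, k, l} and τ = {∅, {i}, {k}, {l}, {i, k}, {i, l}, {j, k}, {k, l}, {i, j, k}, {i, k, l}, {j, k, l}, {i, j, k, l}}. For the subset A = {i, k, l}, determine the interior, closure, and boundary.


int(A) = {i, k, l}, cl(A) = {i, j, k, l}, ∂A = {j}.

Closed sets in (X, τ) are complements of opens:
  closed(X, τ) = {∅, {i}, {j}, {l}, {i, j}, {i, l}, {j, k}, {j, l}, {i, j, k}, {i, j, l}, {j, k, l}, {i, j, k, l}}.
int(A) = ⋃ {U ∈ τ : U ⊆ A}. Opens contained in A: ∅, {i}, {k}, {l}, {i, k}, {i, l}, {k, l}, {i, k, l}.
Taking the union of these: int(A) = {i, k, l}.
cl(A) = ⋂ {C closed : A ⊆ C}. Closed sets containing A: {i, j, k, l}.
Intersecting these: cl(A) = {i, j, k, l}.
∂A = cl(A) ∖ int(A) = {i, j, k, l} ∖ {i, k, l} = {j}.


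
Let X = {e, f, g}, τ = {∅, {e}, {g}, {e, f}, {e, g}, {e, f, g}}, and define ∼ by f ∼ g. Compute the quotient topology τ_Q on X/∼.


X/∼ = {[e], [f=g]}; |τ_Q| = 3.

Equivalence classes: [e], [f=g].
Quotient map π: X → X/∼ sends e ↦ [e], f ↦ [f=g], g ↦ [f=g].
For each subset V ⊆ X/∼, compute π^{-1}(V) ⊆ X and check whether π^{-1}(V) ∈ τ. V is open in τ_Q iff π^{-1}(V) ∈ τ.
  V = {}: π^{-1}(V) = ∅ ∈ τ ✓.
  V = {[e]}: π^{-1}(V) = {e} ∈ τ ✓.
  V = {[f=g]}: π^{-1}(V) = {f, g} ∉ τ ✗.
  V = {[e], [f=g]}: π^{-1}(V) = {e, f, g} ∈ τ ✓.
Open sets in the quotient: τ_Q = {{}, {[e]}, {[e], [f=g]}} (3 elements).


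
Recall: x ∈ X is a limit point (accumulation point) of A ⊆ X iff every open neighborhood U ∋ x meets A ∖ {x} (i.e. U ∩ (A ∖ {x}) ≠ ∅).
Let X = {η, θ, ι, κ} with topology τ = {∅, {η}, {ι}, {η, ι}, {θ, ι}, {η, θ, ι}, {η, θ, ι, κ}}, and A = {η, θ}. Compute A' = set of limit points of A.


A' = {κ}

For each x ∈ X, list the open sets U ∈ τ with x ∈ U, then check whether U ∩ (A ∖ {x}) ≠ ∅ for every such U.
  x = η: open {η} ∋ x has {η} ∩ (A ∖ {η}) = ∅, so x is NOT a limit point.
  x = θ: open {θ, ι} ∋ x has {θ, ι} ∩ (A ∖ {θ}) = ∅, so x is NOT a limit point.
  x = ι: open {ι} ∋ x has {ι} ∩ (A ∖ {ι}) = ∅, so x is NOT a limit point.
  x = κ: opens ∋ x are {η, θ, ι, κ}; each meets A ∖ {κ}, so x IS a limit point.
Collecting: A' = {κ}.


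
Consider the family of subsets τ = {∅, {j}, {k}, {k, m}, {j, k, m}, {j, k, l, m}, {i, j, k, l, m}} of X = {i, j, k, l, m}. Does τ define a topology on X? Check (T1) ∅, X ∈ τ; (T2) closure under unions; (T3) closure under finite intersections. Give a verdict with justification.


τ is NOT a topology on X.

Axiom (T1): ∅ ∈ τ? Yes; X ∈ τ? Yes.
Axiom (T2/T3): check pairwise unions and intersections of members of τ.
Counterexample for (T2): {j} ∪ {k} = {j, k} ∉ τ. Therefore τ is NOT a topology.


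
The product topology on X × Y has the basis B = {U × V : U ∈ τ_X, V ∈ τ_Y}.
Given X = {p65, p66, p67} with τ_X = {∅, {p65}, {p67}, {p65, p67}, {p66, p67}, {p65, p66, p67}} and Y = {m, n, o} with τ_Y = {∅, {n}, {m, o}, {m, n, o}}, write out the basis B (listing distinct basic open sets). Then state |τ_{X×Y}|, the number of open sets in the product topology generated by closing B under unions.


Basis B = {∅ × ∅, {p65} × {n}, {p67} × {n}, {p65} × {m, o}, {p65, p67} × {n}, {p66, p67} × {n}, {p67} × {m, o}, {p65} × {m, n, o}, {p65, p66, p67} × {n}, {p67} × {m, n, o}, {p65, p67} × {m, o}, {p66, p67} × {m, o}, {p65, p67} × {m, n, o}, {p65, p66, p67} × {m, o}, {p66, p67} × {m, n, o}, {p65, p66, p67} × {m, n, o}}; |τ_{X×Y}| = 36.

Enumerate products U × V with U ∈ τ_X, V ∈ τ_Y (deduplicated):
  ∅ × ∅ = {} (∅)
  {p65} × {n} = {(p65,n)}
  {p67} × {n} = {(p67,n)}
  {p65} × {m, o} = {(p65,m), (p65,o)}
  {p65, p67} × {n} = {(p65,n), (p67,n)}
  {p66, p67} × {n} = {(p66,n), (p67,n)}
  {p67} × {m, o} = {(p67,m), (p67,o)}
  {p65} × {m, n, o} = {(p65,m), (p65,n), (p65,o)}
  {p65, p66, p67} × {n} = {(p65,n), (p66,n), (p67,n)}
  {p67} × {m, n, o} = {(p67,m), (p67,n), (p67,o)}
  {p65, p67} × {m, o} = {(p65,m), (p65,o), (p67,m), (p67,o)}
  {p66, p67} × {m, o} = {(p66,m), (p66,o), (p67,m), (p67,o)}
  {p65, p67} × {m, n, o} = {(p65,m), (p65,n), (p65,o), (p67,m), (p67,n), (p67,o)}
  {p65, p66, p67} × {m, o} = {(p65,m), (p65,o), (p66,m), (p66,o), (p67,m), (p67,o)}
  {p66, p67} × {m, n, o} = {(p66,m), (p66,n), (p66,o), (p67,m), (p67,n), (p67,o)}
  {p65, p66, p67} × {m, n, o} = {(p65,m), (p65,n), (p65,o), (p66,m), (p66,n), (p66,o), (p67,m), (p67,n), (p67,o)}
These 16 distinct sets form the basis B.
Close under arbitrary unions to get τ_{X×Y}; counting gives |τ_{X×Y}| = 36.


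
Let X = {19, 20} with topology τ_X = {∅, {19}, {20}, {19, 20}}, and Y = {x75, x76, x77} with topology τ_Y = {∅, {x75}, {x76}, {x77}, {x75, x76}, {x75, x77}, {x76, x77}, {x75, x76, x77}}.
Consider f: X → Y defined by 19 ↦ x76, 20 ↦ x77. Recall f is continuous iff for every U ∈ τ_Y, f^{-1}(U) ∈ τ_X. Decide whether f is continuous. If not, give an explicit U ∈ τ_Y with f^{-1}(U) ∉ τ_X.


f IS continuous.

Compute f^{-1}(U) for each U ∈ τ_Y:
  U = ∅: f^{-1}(U) = ∅ ∈ τ_X ✓.
  U = {x75}: f^{-1}(U) = ∅ ∈ τ_X ✓.
  U = {x76}: f^{-1}(U) = {19} ∈ τ_X ✓.
  U = {x77}: f^{-1}(U) = {20} ∈ τ_X ✓.
  U = {x75, x76}: f^{-1}(U) = {19} ∈ τ_X ✓.
  U = {x75, x77}: f^{-1}(U) = {20} ∈ τ_X ✓.
  U = {x76, x77}: f^{-1}(U) = {19, 20} ∈ τ_X ✓.
  U = {x75, x76, x77}: f^{-1}(U) = {19, 20} ∈ τ_X ✓.
Every preimage lies in τ_X, so f IS continuous.


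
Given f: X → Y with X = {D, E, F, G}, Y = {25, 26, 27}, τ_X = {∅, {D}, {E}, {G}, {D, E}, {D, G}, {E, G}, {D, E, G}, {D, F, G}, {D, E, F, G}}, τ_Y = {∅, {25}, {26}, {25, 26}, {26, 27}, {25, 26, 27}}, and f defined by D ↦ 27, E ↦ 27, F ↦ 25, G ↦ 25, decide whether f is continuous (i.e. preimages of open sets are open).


f is NOT continuous.

Compute f^{-1}(U) for each U ∈ τ_Y:
  U = ∅: f^{-1}(U) = ∅ ∈ τ_X ✓.
  U = {25}: f^{-1}(U) = {F, G} ∉ τ_X ✗.
  U = {26}: f^{-1}(U) = ∅ ∈ τ_X ✓.
  U = {25, 26}: f^{-1}(U) = {F, G} ∉ τ_X ✗.
  U = {26, 27}: f^{-1}(U) = {D, E} ∈ τ_X ✓.
  U = {25, 26, 27}: f^{-1}(U) = {D, E, F, G} ∈ τ_X ✓.
Found U = {25} with f^{-1}(U) = {F, G} not in τ_X. Therefore f is NOT continuous.


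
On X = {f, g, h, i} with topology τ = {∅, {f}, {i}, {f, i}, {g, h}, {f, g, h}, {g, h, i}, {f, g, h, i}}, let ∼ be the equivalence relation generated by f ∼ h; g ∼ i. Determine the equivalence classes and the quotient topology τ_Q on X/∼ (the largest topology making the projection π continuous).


X/∼ = {[f=h], [g=i]}; |τ_Q| = 2.

Equivalence classes: [f=h], [g=i].
Quotient map π: X → X/∼ sends f ↦ [f=h], g ↦ [g=i], h ↦ [f=h], i ↦ [g=i].
For each subset V ⊆ X/∼, compute π^{-1}(V) ⊆ X and check whether π^{-1}(V) ∈ τ. V is open in τ_Q iff π^{-1}(V) ∈ τ.
  V = {}: π^{-1}(V) = ∅ ∈ τ ✓.
  V = {[f=h]}: π^{-1}(V) = {f, h} ∉ τ ✗.
  V = {[g=i]}: π^{-1}(V) = {g, i} ∉ τ ✗.
  V = {[f=h], [g=i]}: π^{-1}(V) = {f, g, h, i} ∈ τ ✓.
Open sets in the quotient: τ_Q = {{}, {[f=h], [g=i]}} (2 elements).


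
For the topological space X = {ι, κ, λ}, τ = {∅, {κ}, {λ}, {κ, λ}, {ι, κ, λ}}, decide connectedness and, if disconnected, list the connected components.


(X, τ) is connected.

Find clopen sets (U ∈ τ with X ∖ U ∈ τ):
  U = ∅, X ∖ U = {ι, κ, λ} — both open, so U is clopen.
  U = {ι, κ, λ}, X ∖ U = ∅ — both open, so U is clopen.
Only trivial clopens (∅ and X) exist, so (X, τ) is connected.
Compute connected components by grouping points that agree on all clopens:
  component: {ι, κ, λ}


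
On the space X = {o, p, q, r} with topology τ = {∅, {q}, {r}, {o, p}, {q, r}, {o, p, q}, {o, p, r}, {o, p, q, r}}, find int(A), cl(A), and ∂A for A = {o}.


int(A) = ∅, cl(A) = {o, p}, ∂A = {o, p}.

Closed sets in (X, τ) are complements of opens:
  closed(X, τ) = {∅, {q}, {r}, {o, p}, {q, r}, {o, p, q}, {o, p, r}, {o, p, q, r}}.
int(A) = ⋃ {U ∈ τ : U ⊆ A}. Opens contained in A: ∅.
Taking the union of these: int(A) = ∅.
cl(A) = ⋂ {C closed : A ⊆ C}. Closed sets containing A: {o, p}, {o, p, q}, {o, p, r}, {o, p, q, r}.
Intersecting these: cl(A) = {o, p}.
∂A = cl(A) ∖ int(A) = {o, p} ∖ ∅ = {o, p}.


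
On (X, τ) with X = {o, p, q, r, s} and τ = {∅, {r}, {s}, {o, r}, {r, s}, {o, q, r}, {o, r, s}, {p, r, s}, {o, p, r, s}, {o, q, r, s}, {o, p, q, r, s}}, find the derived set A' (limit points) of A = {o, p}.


A' = {q}

For each x ∈ X, list the open sets U ∈ τ with x ∈ U, then check whether U ∩ (A ∖ {x}) ≠ ∅ for every such U.
  x = o: open {o, r} ∋ x has {o, r} ∩ (A ∖ {o}) = ∅, so x is NOT a limit point.
  x = p: open {p, r, s} ∋ x has {p, r, s} ∩ (A ∖ {p}) = ∅, so x is NOT a limit point.
  x = q: opens ∋ x are {o, q, r}, {o, q, r, s}, {o, p, q, r, s}; each meets A ∖ {q}, so x IS a limit point.
  x = r: open {r} ∋ x has {r} ∩ (A ∖ {r}) = ∅, so x is NOT a limit point.
  x = s: open {s} ∋ x has {s} ∩ (A ∖ {s}) = ∅, so x is NOT a limit point.
Collecting: A' = {q}.


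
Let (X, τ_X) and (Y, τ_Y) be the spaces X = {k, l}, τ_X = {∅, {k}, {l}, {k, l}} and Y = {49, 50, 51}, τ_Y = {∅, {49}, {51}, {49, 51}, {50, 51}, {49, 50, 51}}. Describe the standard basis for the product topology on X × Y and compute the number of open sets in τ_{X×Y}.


Basis B = {∅ × ∅, {k} × {49}, {k} × {51}, {l} × {49}, {l} × {51}, {k} × {49, 51}, {k, l} × {49}, {k} × {50, 51}, {k, l} × {51}, {l} × {49, 51}, {l} × {50, 51}, {k} × {49, 50, 51}, {l} × {49, 50, 51}, {k, l} × {49, 51}, {k, l} × {50, 51}, {k, l} × {49, 50, 51}}; |τ_{X×Y}| = 36.

Enumerate products U × V with U ∈ τ_X, V ∈ τ_Y (deduplicated):
  ∅ × ∅ = {} (∅)
  {k} × {49} = {(k,49)}
  {k} × {51} = {(k,51)}
  {l} × {49} = {(l,49)}
  {l} × {51} = {(l,51)}
  {k} × {49, 51} = {(k,49), (k,51)}
  {k, l} × {49} = {(k,49), (l,49)}
  {k} × {50, 51} = {(k,50), (k,51)}
  {k, l} × {51} = {(k,51), (l,51)}
  {l} × {49, 51} = {(l,49), (l,51)}
  {l} × {50, 51} = {(l,50), (l,51)}
  {k} × {49, 50, 51} = {(k,49), (k,50), (k,51)}
  {l} × {49, 50, 51} = {(l,49), (l,50), (l,51)}
  {k, l} × {49, 51} = {(k,49), (k,51), (l,49), (l,51)}
  {k, l} × {50, 51} = {(k,50), (k,51), (l,50), (l,51)}
  {k, l} × {49, 50, 51} = {(k,49), (k,50), (k,51), (l,49), (l,50), (l,51)}
These 16 distinct sets form the basis B.
Close under arbitrary unions to get τ_{X×Y}; counting gives |τ_{X×Y}| = 36.


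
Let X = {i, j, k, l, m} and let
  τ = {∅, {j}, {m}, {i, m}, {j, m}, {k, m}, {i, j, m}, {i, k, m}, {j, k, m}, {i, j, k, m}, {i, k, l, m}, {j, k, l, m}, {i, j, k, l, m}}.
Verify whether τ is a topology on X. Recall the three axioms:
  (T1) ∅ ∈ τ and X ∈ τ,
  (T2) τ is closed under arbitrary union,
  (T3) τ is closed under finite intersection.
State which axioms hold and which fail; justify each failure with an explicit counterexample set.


τ is NOT a topology on X.

Axiom (T1): ∅ ∈ τ? Yes; X ∈ τ? Yes.
Axiom (T2/T3): check pairwise unions and intersections of members of τ.
Counterexample for (T3): {i, k, l, m} ∩ {j, k, l, m} = {k, l, m} ∉ τ. Therefore τ is NOT a topology.


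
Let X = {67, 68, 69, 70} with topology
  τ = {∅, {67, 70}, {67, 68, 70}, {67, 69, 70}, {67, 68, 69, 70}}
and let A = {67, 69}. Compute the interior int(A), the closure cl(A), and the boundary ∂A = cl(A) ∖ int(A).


int(A) = ∅, cl(A) = {67, 68, 69, 70}, ∂A = {67, 68, 69, 70}.

Closed sets in (X, τ) are complements of opens:
  closed(X, τ) = {∅, {68}, {69}, {68, 69}, {67, 68, 69, 70}}.
int(A) = ⋃ {U ∈ τ : U ⊆ A}. Opens contained in A: ∅.
Taking the union of these: int(A) = ∅.
cl(A) = ⋂ {C closed : A ⊆ C}. Closed sets containing A: {67, 68, 69, 70}.
Intersecting these: cl(A) = {67, 68, 69, 70}.
∂A = cl(A) ∖ int(A) = {67, 68, 69, 70} ∖ ∅ = {67, 68, 69, 70}.


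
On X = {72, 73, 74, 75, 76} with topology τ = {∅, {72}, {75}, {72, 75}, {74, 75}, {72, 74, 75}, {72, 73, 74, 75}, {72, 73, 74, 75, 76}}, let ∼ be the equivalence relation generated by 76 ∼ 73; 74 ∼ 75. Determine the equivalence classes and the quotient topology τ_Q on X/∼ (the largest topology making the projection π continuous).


X/∼ = {[72], [73=76], [74=75]}; |τ_Q| = 5.

Equivalence classes: [72], [73=76], [74=75].
Quotient map π: X → X/∼ sends 72 ↦ [72], 73 ↦ [73=76], 74 ↦ [74=75], 75 ↦ [74=75], 76 ↦ [73=76].
For each subset V ⊆ X/∼, compute π^{-1}(V) ⊆ X and check whether π^{-1}(V) ∈ τ. V is open in τ_Q iff π^{-1}(V) ∈ τ.
  V = {}: π^{-1}(V) = ∅ ∈ τ ✓.
  V = {[72]}: π^{-1}(V) = {72} ∈ τ ✓.
  V = {[73=76]}: π^{-1}(V) = {73, 76} ∉ τ ✗.
  V = {[72], [73=76]}: π^{-1}(V) = {72, 73, 76} ∉ τ ✗.
  V = {[74=75]}: π^{-1}(V) = {74, 75} ∈ τ ✓.
  V = {[72], [74=75]}: π^{-1}(V) = {72, 74, 75} ∈ τ ✓.
  V = {[73=76], [74=75]}: π^{-1}(V) = {73, 74, 75, 76} ∉ τ ✗.
  V = {[72], [73=76], [74=75]}: π^{-1}(V) = {72, 73, 74, 75, 76} ∈ τ ✓.
Open sets in the quotient: τ_Q = {{}, {[72]}, {[74=75]}, {[72], [74=75]}, {[72], [73=76], [74=75]}} (5 elements).


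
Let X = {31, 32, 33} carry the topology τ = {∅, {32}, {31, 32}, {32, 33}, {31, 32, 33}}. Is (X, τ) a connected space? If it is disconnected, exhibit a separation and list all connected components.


(X, τ) is connected.

Find clopen sets (U ∈ τ with X ∖ U ∈ τ):
  U = ∅, X ∖ U = {31, 32, 33} — both open, so U is clopen.
  U = {31, 32, 33}, X ∖ U = ∅ — both open, so U is clopen.
Only trivial clopens (∅ and X) exist, so (X, τ) is connected.
Compute connected components by grouping points that agree on all clopens:
  component: {31, 32, 33}


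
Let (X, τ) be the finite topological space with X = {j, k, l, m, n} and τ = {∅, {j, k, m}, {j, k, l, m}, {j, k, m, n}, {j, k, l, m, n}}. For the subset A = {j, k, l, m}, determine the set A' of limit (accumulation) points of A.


A' = {j, k, l, m, n}

For each x ∈ X, list the open sets U ∈ τ with x ∈ U, then check whether U ∩ (A ∖ {x}) ≠ ∅ for every such U.
  x = j: opens ∋ x are {j, k, m}, {j, k, l, m}, {j, k, m, n}, {j, k, l, m, n}; each meets A ∖ {j}, so x IS a limit point.
  x = k: opens ∋ x are {j, k, m}, {j, k, l, m}, {j, k, m, n}, {j, k, l, m, n}; each meets A ∖ {k}, so x IS a limit point.
  x = l: opens ∋ x are {j, k, l, m}, {j, k, l, m, n}; each meets A ∖ {l}, so x IS a limit point.
  x = m: opens ∋ x are {j, k, m}, {j, k, l, m}, {j, k, m, n}, {j, k, l, m, n}; each meets A ∖ {m}, so x IS a limit point.
  x = n: opens ∋ x are {j, k, m, n}, {j, k, l, m, n}; each meets A ∖ {n}, so x IS a limit point.
Collecting: A' = {j, k, l, m, n}.


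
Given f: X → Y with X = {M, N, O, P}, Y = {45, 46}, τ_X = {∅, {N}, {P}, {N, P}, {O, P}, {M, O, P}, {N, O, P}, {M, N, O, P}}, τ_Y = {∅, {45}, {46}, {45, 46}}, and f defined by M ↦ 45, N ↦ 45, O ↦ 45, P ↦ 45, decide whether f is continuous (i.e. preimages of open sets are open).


f IS continuous.

Compute f^{-1}(U) for each U ∈ τ_Y:
  U = ∅: f^{-1}(U) = ∅ ∈ τ_X ✓.
  U = {45}: f^{-1}(U) = {M, N, O, P} ∈ τ_X ✓.
  U = {46}: f^{-1}(U) = ∅ ∈ τ_X ✓.
  U = {45, 46}: f^{-1}(U) = {M, N, O, P} ∈ τ_X ✓.
Every preimage lies in τ_X, so f IS continuous.


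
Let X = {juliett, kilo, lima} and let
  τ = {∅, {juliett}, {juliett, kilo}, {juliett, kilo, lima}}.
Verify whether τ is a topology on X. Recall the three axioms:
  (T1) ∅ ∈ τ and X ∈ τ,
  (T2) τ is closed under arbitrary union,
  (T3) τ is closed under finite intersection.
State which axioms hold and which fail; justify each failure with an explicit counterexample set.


τ IS a topology on X.

Axiom (T1): ∅ ∈ τ? Yes; X ∈ τ? Yes.
Axiom (T2/T3): check pairwise unions and intersections of members of τ.
All pairwise intersections and unions checked — each lies in τ. Therefore τ satisfies (T1), (T2), (T3): it IS a topology on X.


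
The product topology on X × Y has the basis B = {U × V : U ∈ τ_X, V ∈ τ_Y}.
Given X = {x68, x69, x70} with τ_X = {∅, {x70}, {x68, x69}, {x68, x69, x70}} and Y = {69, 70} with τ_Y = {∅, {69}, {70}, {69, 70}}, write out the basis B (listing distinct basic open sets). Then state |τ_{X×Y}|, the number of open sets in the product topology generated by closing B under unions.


Basis B = {∅ × ∅, {x70} × {69}, {x70} × {70}, {x68, x69} × {69}, {x68, x69} × {70}, {x70} × {69, 70}, {x68, x69, x70} × {69}, {x68, x69, x70} × {70}, {x68, x69} × {69, 70}, {x68, x69, x70} × {69, 70}}; |τ_{X×Y}| = 16.

Enumerate products U × V with U ∈ τ_X, V ∈ τ_Y (deduplicated):
  ∅ × ∅ = {} (∅)
  {x70} × {69} = {(x70,69)}
  {x70} × {70} = {(x70,70)}
  {x68, x69} × {69} = {(x68,69), (x69,69)}
  {x68, x69} × {70} = {(x68,70), (x69,70)}
  {x70} × {69, 70} = {(x70,69), (x70,70)}
  {x68, x69, x70} × {69} = {(x68,69), (x69,69), (x70,69)}
  {x68, x69, x70} × {70} = {(x68,70), (x69,70), (x70,70)}
  {x68, x69} × {69, 70} = {(x68,69), (x68,70), (x69,69), (x69,70)}
  {x68, x69, x70} × {69, 70} = {(x68,69), (x68,70), (x69,69), (x69,70), (x70,69), (x70,70)}
These 10 distinct sets form the basis B.
Close under arbitrary unions to get τ_{X×Y}; counting gives |τ_{X×Y}| = 16.


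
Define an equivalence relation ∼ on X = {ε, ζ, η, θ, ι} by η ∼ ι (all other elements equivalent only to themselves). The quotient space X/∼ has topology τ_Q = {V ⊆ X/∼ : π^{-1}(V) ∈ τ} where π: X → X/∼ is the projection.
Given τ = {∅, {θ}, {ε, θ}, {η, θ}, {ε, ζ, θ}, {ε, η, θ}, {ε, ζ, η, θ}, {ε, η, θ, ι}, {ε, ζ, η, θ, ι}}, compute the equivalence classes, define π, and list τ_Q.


X/∼ = {[ε], [ζ], [η=ι], [θ]}; |τ_Q| = 6.

Equivalence classes: [ε], [ζ], [η=ι], [θ].
Quotient map π: X → X/∼ sends ε ↦ [ε], ζ ↦ [ζ], η ↦ [η=ι], θ ↦ [θ], ι ↦ [η=ι].
For each subset V ⊆ X/∼, compute π^{-1}(V) ⊆ X and check whether π^{-1}(V) ∈ τ. V is open in τ_Q iff π^{-1}(V) ∈ τ.
  V = {}: π^{-1}(V) = ∅ ∈ τ ✓.
  V = {[ε]}: π^{-1}(V) = {ε} ∉ τ ✗.
  V = {[ζ]}: π^{-1}(V) = {ζ} ∉ τ ✗.
  V = {[ε], [ζ]}: π^{-1}(V) = {ε, ζ} ∉ τ ✗.
  V = {[η=ι]}: π^{-1}(V) = {η, ι} ∉ τ ✗.
  V = {[ε], [η=ι]}: π^{-1}(V) = {ε, η, ι} ∉ τ ✗.
  V = {[ζ], [η=ι]}: π^{-1}(V) = {ζ, η, ι} ∉ τ ✗.
  V = {[ε], [ζ], [η=ι]}: π^{-1}(V) = {ε, ζ, η, ι} ∉ τ ✗.
  V = {[θ]}: π^{-1}(V) = {θ} ∈ τ ✓.
  V = {[ε], [θ]}: π^{-1}(V) = {ε, θ} ∈ τ ✓.
  V = {[ζ], [θ]}: π^{-1}(V) = {ζ, θ} ∉ τ ✗.
  V = {[ε], [ζ], [θ]}: π^{-1}(V) = {ε, ζ, θ} ∈ τ ✓.
  V = {[η=ι], [θ]}: π^{-1}(V) = {η, θ, ι} ∉ τ ✗.
  V = {[ε], [η=ι], [θ]}: π^{-1}(V) = {ε, η, θ, ι} ∈ τ ✓.
  V = {[ζ], [η=ι], [θ]}: π^{-1}(V) = {ζ, η, θ, ι} ∉ τ ✗.
  V = {[ε], [ζ], [η=ι], [θ]}: π^{-1}(V) = {ε, ζ, η, θ, ι} ∈ τ ✓.
Open sets in the quotient: τ_Q = {{}, {[θ]}, {[ε], [θ]}, {[ε], [ζ], [θ]}, {[ε], [η=ι], [θ]}, {[ε], [ζ], [η=ι], [θ]}} (6 elements).


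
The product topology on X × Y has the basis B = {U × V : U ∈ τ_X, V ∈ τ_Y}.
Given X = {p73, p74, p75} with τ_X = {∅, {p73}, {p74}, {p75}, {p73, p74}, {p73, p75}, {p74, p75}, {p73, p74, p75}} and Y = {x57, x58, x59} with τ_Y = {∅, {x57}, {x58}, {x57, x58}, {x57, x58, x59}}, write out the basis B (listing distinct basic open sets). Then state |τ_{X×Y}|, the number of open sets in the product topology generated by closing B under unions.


Basis B = {∅ × ∅, {p73} × {x57}, {p73} × {x58}, {p74} × {x57}, {p74} × {x58}, {p75} × {x57}, {p75} × {x58}, {p73} × {x57, x58}, {p73, p74} × {x57}, {p73, p75} × {x57}, {p73, p74} × {x58}, {p73, p75} × {x58}, {p74} × {x57, x58}, {p74, p75} × {x57}, {p74, p75} × {x58}, {p75} × {x57, x58}, {p73} × {x57, x58, x59}, {p73, p74, p75} × {x57}, {p73, p74, p75} × {x58}, {p74} × {x57, x58, x59}, {p75} × {x57, x58, x59}, {p73, p74} × {x57, x58}, {p73, p75} × {x57, x58}, {p74, p75} × {x57, x58}, {p73, p74} × {x57, x58, x59}, {p73, p75} × {x57, x58, x59}, {p73, p74, p75} × {x57, x58}, {p74, p75} × {x57, x58, x59}, {p73, p74, p75} × {x57, x58, x59}}; |τ_{X×Y}| = 125.

Enumerate products U × V with U ∈ τ_X, V ∈ τ_Y (deduplicated):
  ∅ × ∅ = {} (∅)
  {p73} × {x57} = {(p73,x57)}
  {p73} × {x58} = {(p73,x58)}
  {p74} × {x57} = {(p74,x57)}
  {p74} × {x58} = {(p74,x58)}
  {p75} × {x57} = {(p75,x57)}
  {p75} × {x58} = {(p75,x58)}
  {p73} × {x57, x58} = {(p73,x57), (p73,x58)}
  {p73, p74} × {x57} = {(p73,x57), (p74,x57)}
  {p73, p75} × {x57} = {(p73,x57), (p75,x57)}
  {p73, p74} × {x58} = {(p73,x58), (p74,x58)}
  {p73, p75} × {x58} = {(p73,x58), (p75,x58)}
  {p74} × {x57, x58} = {(p74,x57), (p74,x58)}
  {p74, p75} × {x57} = {(p74,x57), (p75,x57)}
  {p74, p75} × {x58} = {(p74,x58), (p75,x58)}
  {p75} × {x57, x58} = {(p75,x57), (p75,x58)}
  {p73} × {x57, x58, x59} = {(p73,x57), (p73,x58), (p73,x59)}
  {p73, p74, p75} × {x57} = {(p73,x57), (p74,x57), (p75,x57)}
  {p73, p74, p75} × {x58} = {(p73,x58), (p74,x58), (p75,x58)}
  {p74} × {x57, x58, x59} = {(p74,x57), (p74,x58), (p74,x59)}
  {p75} × {x57, x58, x59} = {(p75,x57), (p75,x58), (p75,x59)}
  {p73, p74} × {x57, x58} = {(p73,x57), (p73,x58), (p74,x57), (p74,x58)}
  {p73, p75} × {x57, x58} = {(p73,x57), (p73,x58), (p75,x57), (p75,x58)}
  {p74, p75} × {x57, x58} = {(p74,x57), (p74,x58), (p75,x57), (p75,x58)}
  {p73, p74} × {x57, x58, x59} = {(p73,x57), (p73,x58), (p73,x59), (p74,x57), (p74,x58), (p74,x59)}
  {p73, p75} × {x57, x58, x59} = {(p73,x57), (p73,x58), (p73,x59), (p75,x57), (p75,x58), (p75,x59)}
  {p73, p74, p75} × {x57, x58} = {(p73,x57), (p73,x58), (p74,x57), (p74,x58), (p75,x57), (p75,x58)}
  {p74, p75} × {x57, x58, x59} = {(p74,x57), (p74,x58), (p74,x59), (p75,x57), (p75,x58), (p75,x59)}
  {p73, p74, p75} × {x57, x58, x59} = {(p73,x57), (p73,x58), (p73,x59), (p74,x57), (p74,x58), (p74,x59), (p75,x57), (p75,x58), (p75,x59)}
These 29 distinct sets form the basis B.
Close under arbitrary unions to get τ_{X×Y}; counting gives |τ_{X×Y}| = 125.


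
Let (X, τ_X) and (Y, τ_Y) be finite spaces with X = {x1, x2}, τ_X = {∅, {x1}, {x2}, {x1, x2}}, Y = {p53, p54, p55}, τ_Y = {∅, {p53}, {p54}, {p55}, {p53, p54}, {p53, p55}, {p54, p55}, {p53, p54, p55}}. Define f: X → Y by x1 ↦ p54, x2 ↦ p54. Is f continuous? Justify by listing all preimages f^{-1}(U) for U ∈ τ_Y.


f IS continuous.

Compute f^{-1}(U) for each U ∈ τ_Y:
  U = ∅: f^{-1}(U) = ∅ ∈ τ_X ✓.
  U = {p53}: f^{-1}(U) = ∅ ∈ τ_X ✓.
  U = {p54}: f^{-1}(U) = {x1, x2} ∈ τ_X ✓.
  U = {p55}: f^{-1}(U) = ∅ ∈ τ_X ✓.
  U = {p53, p54}: f^{-1}(U) = {x1, x2} ∈ τ_X ✓.
  U = {p53, p55}: f^{-1}(U) = ∅ ∈ τ_X ✓.
  U = {p54, p55}: f^{-1}(U) = {x1, x2} ∈ τ_X ✓.
  U = {p53, p54, p55}: f^{-1}(U) = {x1, x2} ∈ τ_X ✓.
Every preimage lies in τ_X, so f IS continuous.
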